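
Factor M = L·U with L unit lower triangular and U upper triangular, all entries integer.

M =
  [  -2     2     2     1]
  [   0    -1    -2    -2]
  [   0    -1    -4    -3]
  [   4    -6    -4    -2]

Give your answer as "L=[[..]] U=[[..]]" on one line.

L=[[1,0,0,0],[0,1,0,0],[0,1,1,0],[-2,2,-2,1]] U=[[-2,2,2,1],[0,-1,-2,-2],[0,0,-2,-1],[0,0,0,2]]

  R1 -= 0·R0 → [0,-1,-2,-2]
  R2 -= 0·R0 → [0,-1,-4,-3]
  R3 -= -2·R0 → [0,-2,0,0]
  R2 -= 1·R1 → [0,0,-2,-1]
  R3 -= 2·R1 → [0,0,4,4]
  R3 -= -2·R2 → [0,0,0,2]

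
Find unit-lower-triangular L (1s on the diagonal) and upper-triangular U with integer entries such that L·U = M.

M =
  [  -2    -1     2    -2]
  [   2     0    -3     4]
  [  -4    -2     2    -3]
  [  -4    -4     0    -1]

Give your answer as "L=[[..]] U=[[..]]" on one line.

L=[[1,0,0,0],[-1,1,0,0],[2,0,1,0],[2,2,1,1]] U=[[-2,-1,2,-2],[0,-1,-1,2],[0,0,-2,1],[0,0,0,-2]]

  R1 -= -1·R0 → [0,-1,-1,2]
  R2 -= 2·R0 → [0,0,-2,1]
  R3 -= 2·R0 → [0,-2,-4,3]
  R2 -= 0·R1 → [0,0,-2,1]
  R3 -= 2·R1 → [0,0,-2,-1]
  R3 -= 1·R2 → [0,0,0,-2]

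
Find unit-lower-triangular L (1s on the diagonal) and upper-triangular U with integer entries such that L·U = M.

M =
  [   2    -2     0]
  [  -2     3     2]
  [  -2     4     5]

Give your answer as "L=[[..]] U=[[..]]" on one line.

  R1 -= -1·R0 → [0,1,2]
  R2 -= -1·R0 → [0,2,5]
  R2 -= 2·R1 → [0,0,1]

L=[[1,0,0],[-1,1,0],[-1,2,1]] U=[[2,-2,0],[0,1,2],[0,0,1]]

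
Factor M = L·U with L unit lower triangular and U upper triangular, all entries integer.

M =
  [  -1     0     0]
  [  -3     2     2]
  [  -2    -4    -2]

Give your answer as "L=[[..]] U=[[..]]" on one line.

L=[[1,0,0],[3,1,0],[2,-2,1]] U=[[-1,0,0],[0,2,2],[0,0,2]]

  row1 -= 3·row0 → [0,2,2]
  row2 -= 2·row0 → [0,-4,-2]
  row2 -= -2·row1 → [0,0,2]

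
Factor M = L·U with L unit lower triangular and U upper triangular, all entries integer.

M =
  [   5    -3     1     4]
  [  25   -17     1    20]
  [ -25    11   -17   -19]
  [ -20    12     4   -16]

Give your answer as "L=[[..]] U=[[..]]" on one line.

L=[[1,0,0,0],[5,1,0,0],[-5,2,1,0],[-4,0,-2,1]] U=[[5,-3,1,4],[0,-2,-4,0],[0,0,-4,1],[0,0,0,2]]

  r1 -= 5·r0 → [0,-2,-4,0]
  r2 -= -5·r0 → [0,-4,-12,1]
  r3 -= -4·r0 → [0,0,8,0]
  r2 -= 2·r1 → [0,0,-4,1]
  r3 -= 0·r1 → [0,0,8,0]
  r3 -= -2·r2 → [0,0,0,2]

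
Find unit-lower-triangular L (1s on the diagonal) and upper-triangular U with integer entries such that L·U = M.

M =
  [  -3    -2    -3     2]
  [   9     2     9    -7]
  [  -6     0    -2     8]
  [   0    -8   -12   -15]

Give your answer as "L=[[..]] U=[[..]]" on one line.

  row1 -= -3·row0 → [0,-4,0,-1]
  row2 -= 2·row0 → [0,4,4,4]
  row3 -= 0·row0 → [0,-8,-12,-15]
  row2 -= -1·row1 → [0,0,4,3]
  row3 -= 2·row1 → [0,0,-12,-13]
  row3 -= -3·row2 → [0,0,0,-4]

L=[[1,0,0,0],[-3,1,0,0],[2,-1,1,0],[0,2,-3,1]] U=[[-3,-2,-3,2],[0,-4,0,-1],[0,0,4,3],[0,0,0,-4]]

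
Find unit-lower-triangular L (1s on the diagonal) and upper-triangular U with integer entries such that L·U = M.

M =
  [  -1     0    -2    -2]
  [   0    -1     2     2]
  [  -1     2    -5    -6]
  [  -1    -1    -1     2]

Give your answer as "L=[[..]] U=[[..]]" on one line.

L=[[1,0,0,0],[0,1,0,0],[1,-2,1,0],[1,1,-1,1]] U=[[-1,0,-2,-2],[0,-1,2,2],[0,0,1,0],[0,0,0,2]]

  row1 -= 0·row0 → [0,-1,2,2]
  row2 -= 1·row0 → [0,2,-3,-4]
  row3 -= 1·row0 → [0,-1,1,4]
  row2 -= -2·row1 → [0,0,1,0]
  row3 -= 1·row1 → [0,0,-1,2]
  row3 -= -1·row2 → [0,0,0,2]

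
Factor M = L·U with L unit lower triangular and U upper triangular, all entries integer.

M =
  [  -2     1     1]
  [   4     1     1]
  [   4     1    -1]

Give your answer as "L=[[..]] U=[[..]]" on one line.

L=[[1,0,0],[-2,1,0],[-2,1,1]] U=[[-2,1,1],[0,3,3],[0,0,-2]]

  r1 -= -2·r0 → [0,3,3]
  r2 -= -2·r0 → [0,3,1]
  r2 -= 1·r1 → [0,0,-2]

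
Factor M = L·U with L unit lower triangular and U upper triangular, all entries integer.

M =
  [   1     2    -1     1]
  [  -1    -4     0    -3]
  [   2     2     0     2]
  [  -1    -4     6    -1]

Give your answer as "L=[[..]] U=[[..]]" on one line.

  R1 -= -1·R0 → [0,-2,-1,-2]
  R2 -= 2·R0 → [0,-2,2,0]
  R3 -= -1·R0 → [0,-2,5,0]
  R2 -= 1·R1 → [0,0,3,2]
  R3 -= 1·R1 → [0,0,6,2]
  R3 -= 2·R2 → [0,0,0,-2]

L=[[1,0,0,0],[-1,1,0,0],[2,1,1,0],[-1,1,2,1]] U=[[1,2,-1,1],[0,-2,-1,-2],[0,0,3,2],[0,0,0,-2]]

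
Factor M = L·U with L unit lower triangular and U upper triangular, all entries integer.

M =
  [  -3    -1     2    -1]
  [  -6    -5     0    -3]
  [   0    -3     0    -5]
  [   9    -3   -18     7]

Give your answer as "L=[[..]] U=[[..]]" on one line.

L=[[1,0,0,0],[2,1,0,0],[0,1,1,0],[-3,2,-1,1]] U=[[-3,-1,2,-1],[0,-3,-4,-1],[0,0,4,-4],[0,0,0,2]]

  R1 -= 2·R0 → [0,-3,-4,-1]
  R2 -= 0·R0 → [0,-3,0,-5]
  R3 -= -3·R0 → [0,-6,-12,4]
  R2 -= 1·R1 → [0,0,4,-4]
  R3 -= 2·R1 → [0,0,-4,6]
  R3 -= -1·R2 → [0,0,0,2]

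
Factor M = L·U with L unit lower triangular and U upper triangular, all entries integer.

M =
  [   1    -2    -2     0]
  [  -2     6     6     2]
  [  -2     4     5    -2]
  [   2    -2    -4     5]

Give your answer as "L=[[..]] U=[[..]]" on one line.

L=[[1,0,0,0],[-2,1,0,0],[-2,0,1,0],[2,1,-2,1]] U=[[1,-2,-2,0],[0,2,2,2],[0,0,1,-2],[0,0,0,-1]]

  row1 -= -2·row0 → [0,2,2,2]
  row2 -= -2·row0 → [0,0,1,-2]
  row3 -= 2·row0 → [0,2,0,5]
  row2 -= 0·row1 → [0,0,1,-2]
  row3 -= 1·row1 → [0,0,-2,3]
  row3 -= -2·row2 → [0,0,0,-1]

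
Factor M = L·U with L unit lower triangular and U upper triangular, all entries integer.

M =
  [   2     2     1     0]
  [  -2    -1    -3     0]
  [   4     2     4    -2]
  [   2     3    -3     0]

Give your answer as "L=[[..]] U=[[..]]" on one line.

L=[[1,0,0,0],[-1,1,0,0],[2,-2,1,0],[1,1,1,1]] U=[[2,2,1,0],[0,1,-2,0],[0,0,-2,-2],[0,0,0,2]]

  R1 -= -1·R0 → [0,1,-2,0]
  R2 -= 2·R0 → [0,-2,2,-2]
  R3 -= 1·R0 → [0,1,-4,0]
  R2 -= -2·R1 → [0,0,-2,-2]
  R3 -= 1·R1 → [0,0,-2,0]
  R3 -= 1·R2 → [0,0,0,2]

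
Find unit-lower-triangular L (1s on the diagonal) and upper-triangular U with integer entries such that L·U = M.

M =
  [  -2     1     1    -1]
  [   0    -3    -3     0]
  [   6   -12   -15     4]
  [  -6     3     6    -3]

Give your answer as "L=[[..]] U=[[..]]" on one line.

  R1 -= 0·R0 → [0,-3,-3,0]
  R2 -= -3·R0 → [0,-9,-12,1]
  R3 -= 3·R0 → [0,0,3,0]
  R2 -= 3·R1 → [0,0,-3,1]
  R3 -= 0·R1 → [0,0,3,0]
  R3 -= -1·R2 → [0,0,0,1]

L=[[1,0,0,0],[0,1,0,0],[-3,3,1,0],[3,0,-1,1]] U=[[-2,1,1,-1],[0,-3,-3,0],[0,0,-3,1],[0,0,0,1]]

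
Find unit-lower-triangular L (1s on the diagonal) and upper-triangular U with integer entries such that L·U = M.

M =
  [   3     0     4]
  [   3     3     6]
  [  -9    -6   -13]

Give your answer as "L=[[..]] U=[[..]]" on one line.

  row1 -= 1·row0 → [0,3,2]
  row2 -= -3·row0 → [0,-6,-1]
  row2 -= -2·row1 → [0,0,3]

L=[[1,0,0],[1,1,0],[-3,-2,1]] U=[[3,0,4],[0,3,2],[0,0,3]]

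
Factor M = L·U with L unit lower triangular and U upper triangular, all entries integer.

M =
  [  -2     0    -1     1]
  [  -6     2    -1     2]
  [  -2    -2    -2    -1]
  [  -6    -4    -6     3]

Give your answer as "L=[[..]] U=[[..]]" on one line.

L=[[1,0,0,0],[3,1,0,0],[1,-1,1,0],[3,-2,1,1]] U=[[-2,0,-1,1],[0,2,2,-1],[0,0,1,-3],[0,0,0,1]]

  r1 -= 3·r0 → [0,2,2,-1]
  r2 -= 1·r0 → [0,-2,-1,-2]
  r3 -= 3·r0 → [0,-4,-3,0]
  r2 -= -1·r1 → [0,0,1,-3]
  r3 -= -2·r1 → [0,0,1,-2]
  r3 -= 1·r2 → [0,0,0,1]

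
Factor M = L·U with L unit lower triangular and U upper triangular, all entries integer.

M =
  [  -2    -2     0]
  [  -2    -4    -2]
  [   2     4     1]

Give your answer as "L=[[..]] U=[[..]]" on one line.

  row1 -= 1·row0 → [0,-2,-2]
  row2 -= -1·row0 → [0,2,1]
  row2 -= -1·row1 → [0,0,-1]

L=[[1,0,0],[1,1,0],[-1,-1,1]] U=[[-2,-2,0],[0,-2,-2],[0,0,-1]]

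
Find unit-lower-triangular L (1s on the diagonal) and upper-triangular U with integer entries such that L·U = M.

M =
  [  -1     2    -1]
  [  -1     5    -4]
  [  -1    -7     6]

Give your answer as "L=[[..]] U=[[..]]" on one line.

  row1 -= 1·row0 → [0,3,-3]
  row2 -= 1·row0 → [0,-9,7]
  row2 -= -3·row1 → [0,0,-2]

L=[[1,0,0],[1,1,0],[1,-3,1]] U=[[-1,2,-1],[0,3,-3],[0,0,-2]]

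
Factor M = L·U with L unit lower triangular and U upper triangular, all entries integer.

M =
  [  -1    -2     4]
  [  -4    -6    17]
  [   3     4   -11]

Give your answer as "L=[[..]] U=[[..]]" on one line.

  r1 -= 4·r0 → [0,2,1]
  r2 -= -3·r0 → [0,-2,1]
  r2 -= -1·r1 → [0,0,2]

L=[[1,0,0],[4,1,0],[-3,-1,1]] U=[[-1,-2,4],[0,2,1],[0,0,2]]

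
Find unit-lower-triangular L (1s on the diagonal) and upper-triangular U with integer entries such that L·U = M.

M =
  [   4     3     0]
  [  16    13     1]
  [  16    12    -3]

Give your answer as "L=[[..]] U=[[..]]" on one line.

L=[[1,0,0],[4,1,0],[4,0,1]] U=[[4,3,0],[0,1,1],[0,0,-3]]

  r1 -= 4·r0 → [0,1,1]
  r2 -= 4·r0 → [0,0,-3]
  r2 -= 0·r1 → [0,0,-3]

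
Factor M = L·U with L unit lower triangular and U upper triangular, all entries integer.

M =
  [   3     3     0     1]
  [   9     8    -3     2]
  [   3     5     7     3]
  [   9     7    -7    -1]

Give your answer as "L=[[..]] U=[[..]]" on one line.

L=[[1,0,0,0],[3,1,0,0],[1,-2,1,0],[3,2,-1,1]] U=[[3,3,0,1],[0,-1,-3,-1],[0,0,1,0],[0,0,0,-2]]

  R1 -= 3·R0 → [0,-1,-3,-1]
  R2 -= 1·R0 → [0,2,7,2]
  R3 -= 3·R0 → [0,-2,-7,-4]
  R2 -= -2·R1 → [0,0,1,0]
  R3 -= 2·R1 → [0,0,-1,-2]
  R3 -= -1·R2 → [0,0,0,-2]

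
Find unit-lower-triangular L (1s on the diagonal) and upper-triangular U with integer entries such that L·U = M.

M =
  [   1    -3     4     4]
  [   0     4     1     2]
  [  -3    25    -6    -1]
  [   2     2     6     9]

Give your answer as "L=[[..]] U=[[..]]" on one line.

  r1 -= 0·r0 → [0,4,1,2]
  r2 -= -3·r0 → [0,16,6,11]
  r3 -= 2·r0 → [0,8,-2,1]
  r2 -= 4·r1 → [0,0,2,3]
  r3 -= 2·r1 → [0,0,-4,-3]
  r3 -= -2·r2 → [0,0,0,3]

L=[[1,0,0,0],[0,1,0,0],[-3,4,1,0],[2,2,-2,1]] U=[[1,-3,4,4],[0,4,1,2],[0,0,2,3],[0,0,0,3]]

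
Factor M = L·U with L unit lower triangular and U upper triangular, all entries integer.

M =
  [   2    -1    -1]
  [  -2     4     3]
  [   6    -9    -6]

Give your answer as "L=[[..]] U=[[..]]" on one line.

L=[[1,0,0],[-1,1,0],[3,-2,1]] U=[[2,-1,-1],[0,3,2],[0,0,1]]

  R1 -= -1·R0 → [0,3,2]
  R2 -= 3·R0 → [0,-6,-3]
  R2 -= -2·R1 → [0,0,1]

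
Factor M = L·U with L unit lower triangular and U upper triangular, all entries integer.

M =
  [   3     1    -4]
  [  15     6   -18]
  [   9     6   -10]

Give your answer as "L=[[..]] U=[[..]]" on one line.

  row1 -= 5·row0 → [0,1,2]
  row2 -= 3·row0 → [0,3,2]
  row2 -= 3·row1 → [0,0,-4]

L=[[1,0,0],[5,1,0],[3,3,1]] U=[[3,1,-4],[0,1,2],[0,0,-4]]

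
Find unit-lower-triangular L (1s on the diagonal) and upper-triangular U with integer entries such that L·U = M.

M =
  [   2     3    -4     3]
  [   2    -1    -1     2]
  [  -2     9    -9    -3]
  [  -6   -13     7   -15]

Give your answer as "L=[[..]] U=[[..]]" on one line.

  R1 -= 1·R0 → [0,-4,3,-1]
  R2 -= -1·R0 → [0,12,-13,0]
  R3 -= -3·R0 → [0,-4,-5,-6]
  R2 -= -3·R1 → [0,0,-4,-3]
  R3 -= 1·R1 → [0,0,-8,-5]
  R3 -= 2·R2 → [0,0,0,1]

L=[[1,0,0,0],[1,1,0,0],[-1,-3,1,0],[-3,1,2,1]] U=[[2,3,-4,3],[0,-4,3,-1],[0,0,-4,-3],[0,0,0,1]]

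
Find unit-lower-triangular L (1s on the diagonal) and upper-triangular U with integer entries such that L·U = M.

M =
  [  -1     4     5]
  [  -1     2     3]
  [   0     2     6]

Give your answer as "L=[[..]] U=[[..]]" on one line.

L=[[1,0,0],[1,1,0],[0,-1,1]] U=[[-1,4,5],[0,-2,-2],[0,0,4]]

  row1 -= 1·row0 → [0,-2,-2]
  row2 -= 0·row0 → [0,2,6]
  row2 -= -1·row1 → [0,0,4]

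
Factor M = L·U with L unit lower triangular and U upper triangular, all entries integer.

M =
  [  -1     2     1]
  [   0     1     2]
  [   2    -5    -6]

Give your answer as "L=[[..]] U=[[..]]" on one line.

  row1 -= 0·row0 → [0,1,2]
  row2 -= -2·row0 → [0,-1,-4]
  row2 -= -1·row1 → [0,0,-2]

L=[[1,0,0],[0,1,0],[-2,-1,1]] U=[[-1,2,1],[0,1,2],[0,0,-2]]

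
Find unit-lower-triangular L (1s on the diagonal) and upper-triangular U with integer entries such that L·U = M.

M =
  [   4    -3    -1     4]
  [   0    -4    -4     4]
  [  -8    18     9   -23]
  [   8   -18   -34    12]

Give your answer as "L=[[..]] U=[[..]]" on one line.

  row1 -= 0·row0 → [0,-4,-4,4]
  row2 -= -2·row0 → [0,12,7,-15]
  row3 -= 2·row0 → [0,-12,-32,4]
  row2 -= -3·row1 → [0,0,-5,-3]
  row3 -= 3·row1 → [0,0,-20,-8]
  row3 -= 4·row2 → [0,0,0,4]

L=[[1,0,0,0],[0,1,0,0],[-2,-3,1,0],[2,3,4,1]] U=[[4,-3,-1,4],[0,-4,-4,4],[0,0,-5,-3],[0,0,0,4]]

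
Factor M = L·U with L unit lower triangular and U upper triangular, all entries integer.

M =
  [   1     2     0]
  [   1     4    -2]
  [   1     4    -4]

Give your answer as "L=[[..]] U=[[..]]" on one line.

  r1 -= 1·r0 → [0,2,-2]
  r2 -= 1·r0 → [0,2,-4]
  r2 -= 1·r1 → [0,0,-2]

L=[[1,0,0],[1,1,0],[1,1,1]] U=[[1,2,0],[0,2,-2],[0,0,-2]]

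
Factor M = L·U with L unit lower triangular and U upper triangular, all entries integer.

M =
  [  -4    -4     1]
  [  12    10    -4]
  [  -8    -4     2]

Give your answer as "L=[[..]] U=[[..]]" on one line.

L=[[1,0,0],[-3,1,0],[2,-2,1]] U=[[-4,-4,1],[0,-2,-1],[0,0,-2]]

  r1 -= -3·r0 → [0,-2,-1]
  r2 -= 2·r0 → [0,4,0]
  r2 -= -2·r1 → [0,0,-2]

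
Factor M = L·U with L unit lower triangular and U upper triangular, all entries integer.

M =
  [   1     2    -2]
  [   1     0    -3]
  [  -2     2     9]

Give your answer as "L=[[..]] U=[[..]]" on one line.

L=[[1,0,0],[1,1,0],[-2,-3,1]] U=[[1,2,-2],[0,-2,-1],[0,0,2]]

  row1 -= 1·row0 → [0,-2,-1]
  row2 -= -2·row0 → [0,6,5]
  row2 -= -3·row1 → [0,0,2]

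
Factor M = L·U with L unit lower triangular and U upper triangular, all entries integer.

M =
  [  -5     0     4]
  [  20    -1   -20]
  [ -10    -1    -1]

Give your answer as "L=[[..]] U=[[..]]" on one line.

L=[[1,0,0],[-4,1,0],[2,1,1]] U=[[-5,0,4],[0,-1,-4],[0,0,-5]]

  r1 -= -4·r0 → [0,-1,-4]
  r2 -= 2·r0 → [0,-1,-9]
  r2 -= 1·r1 → [0,0,-5]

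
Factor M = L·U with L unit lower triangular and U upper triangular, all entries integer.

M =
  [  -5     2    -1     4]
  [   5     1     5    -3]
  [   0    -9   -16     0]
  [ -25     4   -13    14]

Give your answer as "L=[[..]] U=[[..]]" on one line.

  R1 -= -1·R0 → [0,3,4,1]
  R2 -= 0·R0 → [0,-9,-16,0]
  R3 -= 5·R0 → [0,-6,-8,-6]
  R2 -= -3·R1 → [0,0,-4,3]
  R3 -= -2·R1 → [0,0,0,-4]
  R3 -= 0·R2 → [0,0,0,-4]

L=[[1,0,0,0],[-1,1,0,0],[0,-3,1,0],[5,-2,0,1]] U=[[-5,2,-1,4],[0,3,4,1],[0,0,-4,3],[0,0,0,-4]]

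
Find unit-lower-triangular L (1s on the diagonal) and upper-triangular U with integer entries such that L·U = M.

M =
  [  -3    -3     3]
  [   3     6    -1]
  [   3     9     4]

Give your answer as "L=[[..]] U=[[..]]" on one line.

  r1 -= -1·r0 → [0,3,2]
  r2 -= -1·r0 → [0,6,7]
  r2 -= 2·r1 → [0,0,3]

L=[[1,0,0],[-1,1,0],[-1,2,1]] U=[[-3,-3,3],[0,3,2],[0,0,3]]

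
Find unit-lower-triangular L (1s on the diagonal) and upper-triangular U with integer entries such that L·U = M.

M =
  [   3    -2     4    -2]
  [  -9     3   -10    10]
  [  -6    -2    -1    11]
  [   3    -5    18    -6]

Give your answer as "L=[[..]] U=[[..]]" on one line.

  R1 -= -3·R0 → [0,-3,2,4]
  R2 -= -2·R0 → [0,-6,7,7]
  R3 -= 1·R0 → [0,-3,14,-4]
  R2 -= 2·R1 → [0,0,3,-1]
  R3 -= 1·R1 → [0,0,12,-8]
  R3 -= 4·R2 → [0,0,0,-4]

L=[[1,0,0,0],[-3,1,0,0],[-2,2,1,0],[1,1,4,1]] U=[[3,-2,4,-2],[0,-3,2,4],[0,0,3,-1],[0,0,0,-4]]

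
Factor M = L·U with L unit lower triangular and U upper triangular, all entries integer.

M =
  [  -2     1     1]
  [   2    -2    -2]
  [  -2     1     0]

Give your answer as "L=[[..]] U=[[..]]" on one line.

  r1 -= -1·r0 → [0,-1,-1]
  r2 -= 1·r0 → [0,0,-1]
  r2 -= 0·r1 → [0,0,-1]

L=[[1,0,0],[-1,1,0],[1,0,1]] U=[[-2,1,1],[0,-1,-1],[0,0,-1]]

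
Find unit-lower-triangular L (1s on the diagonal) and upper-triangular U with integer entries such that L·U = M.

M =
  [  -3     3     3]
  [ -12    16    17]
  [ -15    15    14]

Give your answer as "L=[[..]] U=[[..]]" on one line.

  R1 -= 4·R0 → [0,4,5]
  R2 -= 5·R0 → [0,0,-1]
  R2 -= 0·R1 → [0,0,-1]

L=[[1,0,0],[4,1,0],[5,0,1]] U=[[-3,3,3],[0,4,5],[0,0,-1]]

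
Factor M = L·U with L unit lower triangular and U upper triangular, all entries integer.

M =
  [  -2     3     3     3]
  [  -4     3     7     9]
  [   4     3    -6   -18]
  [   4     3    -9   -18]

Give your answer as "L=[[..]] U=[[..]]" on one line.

  r1 -= 2·r0 → [0,-3,1,3]
  r2 -= -2·r0 → [0,9,0,-12]
  r3 -= -2·r0 → [0,9,-3,-12]
  r2 -= -3·r1 → [0,0,3,-3]
  r3 -= -3·r1 → [0,0,0,-3]
  r3 -= 0·r2 → [0,0,0,-3]

L=[[1,0,0,0],[2,1,0,0],[-2,-3,1,0],[-2,-3,0,1]] U=[[-2,3,3,3],[0,-3,1,3],[0,0,3,-3],[0,0,0,-3]]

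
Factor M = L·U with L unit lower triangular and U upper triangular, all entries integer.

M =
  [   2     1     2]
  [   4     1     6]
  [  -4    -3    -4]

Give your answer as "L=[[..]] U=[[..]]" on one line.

  R1 -= 2·R0 → [0,-1,2]
  R2 -= -2·R0 → [0,-1,0]
  R2 -= 1·R1 → [0,0,-2]

L=[[1,0,0],[2,1,0],[-2,1,1]] U=[[2,1,2],[0,-1,2],[0,0,-2]]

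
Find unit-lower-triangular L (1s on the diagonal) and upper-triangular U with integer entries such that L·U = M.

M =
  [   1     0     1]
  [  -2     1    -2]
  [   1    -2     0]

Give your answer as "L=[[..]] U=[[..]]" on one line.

L=[[1,0,0],[-2,1,0],[1,-2,1]] U=[[1,0,1],[0,1,0],[0,0,-1]]

  row1 -= -2·row0 → [0,1,0]
  row2 -= 1·row0 → [0,-2,-1]
  row2 -= -2·row1 → [0,0,-1]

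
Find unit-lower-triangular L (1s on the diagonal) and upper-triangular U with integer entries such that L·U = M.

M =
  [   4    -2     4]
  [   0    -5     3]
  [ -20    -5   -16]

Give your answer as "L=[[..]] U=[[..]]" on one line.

  r1 -= 0·r0 → [0,-5,3]
  r2 -= -5·r0 → [0,-15,4]
  r2 -= 3·r1 → [0,0,-5]

L=[[1,0,0],[0,1,0],[-5,3,1]] U=[[4,-2,4],[0,-5,3],[0,0,-5]]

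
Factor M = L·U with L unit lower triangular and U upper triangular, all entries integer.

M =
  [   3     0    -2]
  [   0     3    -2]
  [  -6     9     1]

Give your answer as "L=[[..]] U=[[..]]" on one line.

  r1 -= 0·r0 → [0,3,-2]
  r2 -= -2·r0 → [0,9,-3]
  r2 -= 3·r1 → [0,0,3]

L=[[1,0,0],[0,1,0],[-2,3,1]] U=[[3,0,-2],[0,3,-2],[0,0,3]]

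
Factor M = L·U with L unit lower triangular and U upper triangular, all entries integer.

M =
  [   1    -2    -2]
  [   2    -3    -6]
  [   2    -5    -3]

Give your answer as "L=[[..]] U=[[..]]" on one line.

L=[[1,0,0],[2,1,0],[2,-1,1]] U=[[1,-2,-2],[0,1,-2],[0,0,-1]]

  r1 -= 2·r0 → [0,1,-2]
  r2 -= 2·r0 → [0,-1,1]
  r2 -= -1·r1 → [0,0,-1]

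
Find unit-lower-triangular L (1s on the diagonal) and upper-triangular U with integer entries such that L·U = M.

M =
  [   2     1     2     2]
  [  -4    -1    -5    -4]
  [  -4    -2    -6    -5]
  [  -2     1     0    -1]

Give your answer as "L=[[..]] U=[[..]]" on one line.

  R1 -= -2·R0 → [0,1,-1,0]
  R2 -= -2·R0 → [0,0,-2,-1]
  R3 -= -1·R0 → [0,2,2,1]
  R2 -= 0·R1 → [0,0,-2,-1]
  R3 -= 2·R1 → [0,0,4,1]
  R3 -= -2·R2 → [0,0,0,-1]

L=[[1,0,0,0],[-2,1,0,0],[-2,0,1,0],[-1,2,-2,1]] U=[[2,1,2,2],[0,1,-1,0],[0,0,-2,-1],[0,0,0,-1]]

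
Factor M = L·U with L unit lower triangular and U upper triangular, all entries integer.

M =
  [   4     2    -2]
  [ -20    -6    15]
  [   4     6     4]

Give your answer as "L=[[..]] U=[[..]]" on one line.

  row1 -= -5·row0 → [0,4,5]
  row2 -= 1·row0 → [0,4,6]
  row2 -= 1·row1 → [0,0,1]

L=[[1,0,0],[-5,1,0],[1,1,1]] U=[[4,2,-2],[0,4,5],[0,0,1]]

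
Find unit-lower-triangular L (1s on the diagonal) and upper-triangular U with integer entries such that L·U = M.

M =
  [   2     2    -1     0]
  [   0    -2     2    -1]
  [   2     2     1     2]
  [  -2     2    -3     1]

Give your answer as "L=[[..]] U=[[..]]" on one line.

L=[[1,0,0,0],[0,1,0,0],[1,0,1,0],[-1,-2,0,1]] U=[[2,2,-1,0],[0,-2,2,-1],[0,0,2,2],[0,0,0,-1]]

  r1 -= 0·r0 → [0,-2,2,-1]
  r2 -= 1·r0 → [0,0,2,2]
  r3 -= -1·r0 → [0,4,-4,1]
  r2 -= 0·r1 → [0,0,2,2]
  r3 -= -2·r1 → [0,0,0,-1]
  r3 -= 0·r2 → [0,0,0,-1]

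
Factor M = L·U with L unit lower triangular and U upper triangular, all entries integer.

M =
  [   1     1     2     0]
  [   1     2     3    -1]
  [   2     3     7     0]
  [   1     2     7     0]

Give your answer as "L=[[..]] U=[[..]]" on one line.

L=[[1,0,0,0],[1,1,0,0],[2,1,1,0],[1,1,2,1]] U=[[1,1,2,0],[0,1,1,-1],[0,0,2,1],[0,0,0,-1]]

  r1 -= 1·r0 → [0,1,1,-1]
  r2 -= 2·r0 → [0,1,3,0]
  r3 -= 1·r0 → [0,1,5,0]
  r2 -= 1·r1 → [0,0,2,1]
  r3 -= 1·r1 → [0,0,4,1]
  r3 -= 2·r2 → [0,0,0,-1]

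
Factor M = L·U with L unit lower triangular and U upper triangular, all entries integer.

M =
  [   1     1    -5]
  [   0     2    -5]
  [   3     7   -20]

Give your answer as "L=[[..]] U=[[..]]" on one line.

L=[[1,0,0],[0,1,0],[3,2,1]] U=[[1,1,-5],[0,2,-5],[0,0,5]]

  r1 -= 0·r0 → [0,2,-5]
  r2 -= 3·r0 → [0,4,-5]
  r2 -= 2·r1 → [0,0,5]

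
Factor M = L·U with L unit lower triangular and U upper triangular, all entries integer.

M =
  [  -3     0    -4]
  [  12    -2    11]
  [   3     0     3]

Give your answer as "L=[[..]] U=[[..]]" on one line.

  R1 -= -4·R0 → [0,-2,-5]
  R2 -= -1·R0 → [0,0,-1]
  R2 -= 0·R1 → [0,0,-1]

L=[[1,0,0],[-4,1,0],[-1,0,1]] U=[[-3,0,-4],[0,-2,-5],[0,0,-1]]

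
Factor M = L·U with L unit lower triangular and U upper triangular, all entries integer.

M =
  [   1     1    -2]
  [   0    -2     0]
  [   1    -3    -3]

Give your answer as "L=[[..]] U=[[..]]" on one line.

  row1 -= 0·row0 → [0,-2,0]
  row2 -= 1·row0 → [0,-4,-1]
  row2 -= 2·row1 → [0,0,-1]

L=[[1,0,0],[0,1,0],[1,2,1]] U=[[1,1,-2],[0,-2,0],[0,0,-1]]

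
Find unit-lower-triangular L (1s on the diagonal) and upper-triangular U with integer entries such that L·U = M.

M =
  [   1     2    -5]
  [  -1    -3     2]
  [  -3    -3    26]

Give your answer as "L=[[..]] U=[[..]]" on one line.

  R1 -= -1·R0 → [0,-1,-3]
  R2 -= -3·R0 → [0,3,11]
  R2 -= -3·R1 → [0,0,2]

L=[[1,0,0],[-1,1,0],[-3,-3,1]] U=[[1,2,-5],[0,-1,-3],[0,0,2]]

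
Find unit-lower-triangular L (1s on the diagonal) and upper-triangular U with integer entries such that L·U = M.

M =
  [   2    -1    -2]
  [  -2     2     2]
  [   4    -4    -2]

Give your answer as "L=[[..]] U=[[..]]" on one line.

L=[[1,0,0],[-1,1,0],[2,-2,1]] U=[[2,-1,-2],[0,1,0],[0,0,2]]

  R1 -= -1·R0 → [0,1,0]
  R2 -= 2·R0 → [0,-2,2]
  R2 -= -2·R1 → [0,0,2]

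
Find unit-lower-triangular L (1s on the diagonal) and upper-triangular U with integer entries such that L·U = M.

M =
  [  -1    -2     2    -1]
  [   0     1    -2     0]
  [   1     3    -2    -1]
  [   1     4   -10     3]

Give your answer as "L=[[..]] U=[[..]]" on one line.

  R1 -= 0·R0 → [0,1,-2,0]
  R2 -= -1·R0 → [0,1,0,-2]
  R3 -= -1·R0 → [0,2,-8,2]
  R2 -= 1·R1 → [0,0,2,-2]
  R3 -= 2·R1 → [0,0,-4,2]
  R3 -= -2·R2 → [0,0,0,-2]

L=[[1,0,0,0],[0,1,0,0],[-1,1,1,0],[-1,2,-2,1]] U=[[-1,-2,2,-1],[0,1,-2,0],[0,0,2,-2],[0,0,0,-2]]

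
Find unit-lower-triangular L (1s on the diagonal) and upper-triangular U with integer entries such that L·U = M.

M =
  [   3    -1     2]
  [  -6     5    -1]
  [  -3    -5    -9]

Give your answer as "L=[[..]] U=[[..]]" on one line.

  R1 -= -2·R0 → [0,3,3]
  R2 -= -1·R0 → [0,-6,-7]
  R2 -= -2·R1 → [0,0,-1]

L=[[1,0,0],[-2,1,0],[-1,-2,1]] U=[[3,-1,2],[0,3,3],[0,0,-1]]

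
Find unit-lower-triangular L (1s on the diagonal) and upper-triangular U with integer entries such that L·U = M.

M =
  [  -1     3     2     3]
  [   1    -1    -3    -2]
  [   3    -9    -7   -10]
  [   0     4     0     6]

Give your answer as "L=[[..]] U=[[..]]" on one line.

L=[[1,0,0,0],[-1,1,0,0],[-3,0,1,0],[0,2,-2,1]] U=[[-1,3,2,3],[0,2,-1,1],[0,0,-1,-1],[0,0,0,2]]

  R1 -= -1·R0 → [0,2,-1,1]
  R2 -= -3·R0 → [0,0,-1,-1]
  R3 -= 0·R0 → [0,4,0,6]
  R2 -= 0·R1 → [0,0,-1,-1]
  R3 -= 2·R1 → [0,0,2,4]
  R3 -= -2·R2 → [0,0,0,2]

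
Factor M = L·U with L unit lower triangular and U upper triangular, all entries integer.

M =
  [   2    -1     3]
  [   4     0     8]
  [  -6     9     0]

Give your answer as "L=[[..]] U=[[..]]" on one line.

L=[[1,0,0],[2,1,0],[-3,3,1]] U=[[2,-1,3],[0,2,2],[0,0,3]]

  row1 -= 2·row0 → [0,2,2]
  row2 -= -3·row0 → [0,6,9]
  row2 -= 3·row1 → [0,0,3]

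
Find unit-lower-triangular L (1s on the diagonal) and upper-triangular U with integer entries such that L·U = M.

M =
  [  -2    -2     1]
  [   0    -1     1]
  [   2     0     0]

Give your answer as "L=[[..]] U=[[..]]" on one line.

L=[[1,0,0],[0,1,0],[-1,2,1]] U=[[-2,-2,1],[0,-1,1],[0,0,-1]]

  R1 -= 0·R0 → [0,-1,1]
  R2 -= -1·R0 → [0,-2,1]
  R2 -= 2·R1 → [0,0,-1]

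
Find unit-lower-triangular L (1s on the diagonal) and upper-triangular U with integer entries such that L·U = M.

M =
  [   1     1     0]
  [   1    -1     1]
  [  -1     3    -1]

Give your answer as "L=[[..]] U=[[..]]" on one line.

  r1 -= 1·r0 → [0,-2,1]
  r2 -= -1·r0 → [0,4,-1]
  r2 -= -2·r1 → [0,0,1]

L=[[1,0,0],[1,1,0],[-1,-2,1]] U=[[1,1,0],[0,-2,1],[0,0,1]]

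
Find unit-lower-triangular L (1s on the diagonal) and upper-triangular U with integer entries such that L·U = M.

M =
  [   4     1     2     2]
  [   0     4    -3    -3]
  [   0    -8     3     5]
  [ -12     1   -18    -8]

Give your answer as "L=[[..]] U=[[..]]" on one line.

L=[[1,0,0,0],[0,1,0,0],[0,-2,1,0],[-3,1,3,1]] U=[[4,1,2,2],[0,4,-3,-3],[0,0,-3,-1],[0,0,0,4]]

  row1 -= 0·row0 → [0,4,-3,-3]
  row2 -= 0·row0 → [0,-8,3,5]
  row3 -= -3·row0 → [0,4,-12,-2]
  row2 -= -2·row1 → [0,0,-3,-1]
  row3 -= 1·row1 → [0,0,-9,1]
  row3 -= 3·row2 → [0,0,0,4]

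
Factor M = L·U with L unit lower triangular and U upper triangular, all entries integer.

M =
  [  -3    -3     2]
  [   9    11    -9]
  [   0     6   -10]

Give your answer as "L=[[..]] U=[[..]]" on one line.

  R1 -= -3·R0 → [0,2,-3]
  R2 -= 0·R0 → [0,6,-10]
  R2 -= 3·R1 → [0,0,-1]

L=[[1,0,0],[-3,1,0],[0,3,1]] U=[[-3,-3,2],[0,2,-3],[0,0,-1]]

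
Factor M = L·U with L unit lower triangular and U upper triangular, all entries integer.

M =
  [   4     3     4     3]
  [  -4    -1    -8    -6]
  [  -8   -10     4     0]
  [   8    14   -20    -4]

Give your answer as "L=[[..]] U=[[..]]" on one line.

L=[[1,0,0,0],[-1,1,0,0],[-2,-2,1,0],[2,4,-3,1]] U=[[4,3,4,3],[0,2,-4,-3],[0,0,4,0],[0,0,0,2]]

  R1 -= -1·R0 → [0,2,-4,-3]
  R2 -= -2·R0 → [0,-4,12,6]
  R3 -= 2·R0 → [0,8,-28,-10]
  R2 -= -2·R1 → [0,0,4,0]
  R3 -= 4·R1 → [0,0,-12,2]
  R3 -= -3·R2 → [0,0,0,2]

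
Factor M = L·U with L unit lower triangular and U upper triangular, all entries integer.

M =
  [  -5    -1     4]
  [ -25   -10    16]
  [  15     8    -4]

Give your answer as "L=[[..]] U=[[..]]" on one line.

L=[[1,0,0],[5,1,0],[-3,-1,1]] U=[[-5,-1,4],[0,-5,-4],[0,0,4]]

  row1 -= 5·row0 → [0,-5,-4]
  row2 -= -3·row0 → [0,5,8]
  row2 -= -1·row1 → [0,0,4]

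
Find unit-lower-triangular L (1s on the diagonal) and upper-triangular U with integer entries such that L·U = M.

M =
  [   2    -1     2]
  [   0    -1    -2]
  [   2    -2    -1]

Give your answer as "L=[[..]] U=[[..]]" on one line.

L=[[1,0,0],[0,1,0],[1,1,1]] U=[[2,-1,2],[0,-1,-2],[0,0,-1]]

  R1 -= 0·R0 → [0,-1,-2]
  R2 -= 1·R0 → [0,-1,-3]
  R2 -= 1·R1 → [0,0,-1]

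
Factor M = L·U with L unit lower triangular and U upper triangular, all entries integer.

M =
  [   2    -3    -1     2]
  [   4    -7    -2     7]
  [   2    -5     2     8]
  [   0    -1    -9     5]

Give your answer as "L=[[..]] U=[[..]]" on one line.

  R1 -= 2·R0 → [0,-1,0,3]
  R2 -= 1·R0 → [0,-2,3,6]
  R3 -= 0·R0 → [0,-1,-9,5]
  R2 -= 2·R1 → [0,0,3,0]
  R3 -= 1·R1 → [0,0,-9,2]
  R3 -= -3·R2 → [0,0,0,2]

L=[[1,0,0,0],[2,1,0,0],[1,2,1,0],[0,1,-3,1]] U=[[2,-3,-1,2],[0,-1,0,3],[0,0,3,0],[0,0,0,2]]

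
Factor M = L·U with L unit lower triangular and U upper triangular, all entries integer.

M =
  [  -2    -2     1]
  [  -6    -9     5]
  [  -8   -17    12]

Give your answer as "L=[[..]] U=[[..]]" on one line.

  R1 -= 3·R0 → [0,-3,2]
  R2 -= 4·R0 → [0,-9,8]
  R2 -= 3·R1 → [0,0,2]

L=[[1,0,0],[3,1,0],[4,3,1]] U=[[-2,-2,1],[0,-3,2],[0,0,2]]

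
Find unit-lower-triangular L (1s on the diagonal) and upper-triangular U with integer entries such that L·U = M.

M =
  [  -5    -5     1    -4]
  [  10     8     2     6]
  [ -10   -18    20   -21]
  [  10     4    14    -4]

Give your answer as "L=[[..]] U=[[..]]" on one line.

  R1 -= -2·R0 → [0,-2,4,-2]
  R2 -= 2·R0 → [0,-8,18,-13]
  R3 -= -2·R0 → [0,-6,16,-12]
  R2 -= 4·R1 → [0,0,2,-5]
  R3 -= 3·R1 → [0,0,4,-6]
  R3 -= 2·R2 → [0,0,0,4]

L=[[1,0,0,0],[-2,1,0,0],[2,4,1,0],[-2,3,2,1]] U=[[-5,-5,1,-4],[0,-2,4,-2],[0,0,2,-5],[0,0,0,4]]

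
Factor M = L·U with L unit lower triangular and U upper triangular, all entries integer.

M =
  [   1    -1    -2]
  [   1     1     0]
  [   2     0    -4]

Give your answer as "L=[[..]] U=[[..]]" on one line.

L=[[1,0,0],[1,1,0],[2,1,1]] U=[[1,-1,-2],[0,2,2],[0,0,-2]]

  R1 -= 1·R0 → [0,2,2]
  R2 -= 2·R0 → [0,2,0]
  R2 -= 1·R1 → [0,0,-2]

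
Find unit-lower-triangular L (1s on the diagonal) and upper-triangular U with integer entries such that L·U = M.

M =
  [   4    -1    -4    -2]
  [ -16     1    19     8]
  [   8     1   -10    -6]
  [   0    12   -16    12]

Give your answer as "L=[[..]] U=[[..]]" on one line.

  R1 -= -4·R0 → [0,-3,3,0]
  R2 -= 2·R0 → [0,3,-2,-2]
  R3 -= 0·R0 → [0,12,-16,12]
  R2 -= -1·R1 → [0,0,1,-2]
  R3 -= -4·R1 → [0,0,-4,12]
  R3 -= -4·R2 → [0,0,0,4]

L=[[1,0,0,0],[-4,1,0,0],[2,-1,1,0],[0,-4,-4,1]] U=[[4,-1,-4,-2],[0,-3,3,0],[0,0,1,-2],[0,0,0,4]]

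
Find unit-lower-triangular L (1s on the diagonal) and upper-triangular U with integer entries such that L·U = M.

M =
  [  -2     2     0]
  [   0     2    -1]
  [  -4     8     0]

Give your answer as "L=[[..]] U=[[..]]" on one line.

  row1 -= 0·row0 → [0,2,-1]
  row2 -= 2·row0 → [0,4,0]
  row2 -= 2·row1 → [0,0,2]

L=[[1,0,0],[0,1,0],[2,2,1]] U=[[-2,2,0],[0,2,-1],[0,0,2]]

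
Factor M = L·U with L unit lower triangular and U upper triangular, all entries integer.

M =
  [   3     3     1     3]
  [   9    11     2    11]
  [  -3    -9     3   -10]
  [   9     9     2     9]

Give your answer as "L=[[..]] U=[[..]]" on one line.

  row1 -= 3·row0 → [0,2,-1,2]
  row2 -= -1·row0 → [0,-6,4,-7]
  row3 -= 3·row0 → [0,0,-1,0]
  row2 -= -3·row1 → [0,0,1,-1]
  row3 -= 0·row1 → [0,0,-1,0]
  row3 -= -1·row2 → [0,0,0,-1]

L=[[1,0,0,0],[3,1,0,0],[-1,-3,1,0],[3,0,-1,1]] U=[[3,3,1,3],[0,2,-1,2],[0,0,1,-1],[0,0,0,-1]]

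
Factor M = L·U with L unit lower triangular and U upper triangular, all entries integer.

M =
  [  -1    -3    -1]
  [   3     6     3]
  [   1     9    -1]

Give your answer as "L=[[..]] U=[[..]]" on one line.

L=[[1,0,0],[-3,1,0],[-1,-2,1]] U=[[-1,-3,-1],[0,-3,0],[0,0,-2]]

  R1 -= -3·R0 → [0,-3,0]
  R2 -= -1·R0 → [0,6,-2]
  R2 -= -2·R1 → [0,0,-2]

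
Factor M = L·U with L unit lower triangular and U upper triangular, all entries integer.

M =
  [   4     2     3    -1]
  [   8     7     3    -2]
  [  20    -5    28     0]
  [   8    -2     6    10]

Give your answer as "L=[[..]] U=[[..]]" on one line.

  r1 -= 2·r0 → [0,3,-3,0]
  r2 -= 5·r0 → [0,-15,13,5]
  r3 -= 2·r0 → [0,-6,0,12]
  r2 -= -5·r1 → [0,0,-2,5]
  r3 -= -2·r1 → [0,0,-6,12]
  r3 -= 3·r2 → [0,0,0,-3]

L=[[1,0,0,0],[2,1,0,0],[5,-5,1,0],[2,-2,3,1]] U=[[4,2,3,-1],[0,3,-3,0],[0,0,-2,5],[0,0,0,-3]]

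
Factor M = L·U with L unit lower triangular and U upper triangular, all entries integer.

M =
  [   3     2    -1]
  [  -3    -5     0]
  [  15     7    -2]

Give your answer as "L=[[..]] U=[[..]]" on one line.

  row1 -= -1·row0 → [0,-3,-1]
  row2 -= 5·row0 → [0,-3,3]
  row2 -= 1·row1 → [0,0,4]

L=[[1,0,0],[-1,1,0],[5,1,1]] U=[[3,2,-1],[0,-3,-1],[0,0,4]]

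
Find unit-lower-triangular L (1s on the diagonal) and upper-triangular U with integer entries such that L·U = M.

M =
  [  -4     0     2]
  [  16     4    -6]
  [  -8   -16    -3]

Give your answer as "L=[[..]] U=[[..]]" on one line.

  row1 -= -4·row0 → [0,4,2]
  row2 -= 2·row0 → [0,-16,-7]
  row2 -= -4·row1 → [0,0,1]

L=[[1,0,0],[-4,1,0],[2,-4,1]] U=[[-4,0,2],[0,4,2],[0,0,1]]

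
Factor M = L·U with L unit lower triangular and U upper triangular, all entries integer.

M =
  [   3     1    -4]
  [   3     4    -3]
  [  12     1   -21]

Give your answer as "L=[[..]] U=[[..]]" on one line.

L=[[1,0,0],[1,1,0],[4,-1,1]] U=[[3,1,-4],[0,3,1],[0,0,-4]]

  R1 -= 1·R0 → [0,3,1]
  R2 -= 4·R0 → [0,-3,-5]
  R2 -= -1·R1 → [0,0,-4]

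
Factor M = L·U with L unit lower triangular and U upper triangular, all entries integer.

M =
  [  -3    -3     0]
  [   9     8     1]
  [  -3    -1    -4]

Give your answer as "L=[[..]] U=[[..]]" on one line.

L=[[1,0,0],[-3,1,0],[1,-2,1]] U=[[-3,-3,0],[0,-1,1],[0,0,-2]]

  row1 -= -3·row0 → [0,-1,1]
  row2 -= 1·row0 → [0,2,-4]
  row2 -= -2·row1 → [0,0,-2]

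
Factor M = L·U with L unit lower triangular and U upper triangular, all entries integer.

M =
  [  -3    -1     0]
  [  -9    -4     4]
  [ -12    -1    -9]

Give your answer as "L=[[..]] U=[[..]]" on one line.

L=[[1,0,0],[3,1,0],[4,-3,1]] U=[[-3,-1,0],[0,-1,4],[0,0,3]]

  R1 -= 3·R0 → [0,-1,4]
  R2 -= 4·R0 → [0,3,-9]
  R2 -= -3·R1 → [0,0,3]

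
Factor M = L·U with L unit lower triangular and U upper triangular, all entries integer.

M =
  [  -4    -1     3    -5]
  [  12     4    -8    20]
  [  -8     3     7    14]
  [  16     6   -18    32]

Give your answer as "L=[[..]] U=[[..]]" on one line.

  row1 -= -3·row0 → [0,1,1,5]
  row2 -= 2·row0 → [0,5,1,24]
  row3 -= -4·row0 → [0,2,-6,12]
  row2 -= 5·row1 → [0,0,-4,-1]
  row3 -= 2·row1 → [0,0,-8,2]
  row3 -= 2·row2 → [0,0,0,4]

L=[[1,0,0,0],[-3,1,0,0],[2,5,1,0],[-4,2,2,1]] U=[[-4,-1,3,-5],[0,1,1,5],[0,0,-4,-1],[0,0,0,4]]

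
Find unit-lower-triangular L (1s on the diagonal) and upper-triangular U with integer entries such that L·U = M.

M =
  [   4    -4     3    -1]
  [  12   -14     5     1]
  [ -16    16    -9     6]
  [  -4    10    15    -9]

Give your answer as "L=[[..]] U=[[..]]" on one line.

  r1 -= 3·r0 → [0,-2,-4,4]
  r2 -= -4·r0 → [0,0,3,2]
  r3 -= -1·r0 → [0,6,18,-10]
  r2 -= 0·r1 → [0,0,3,2]
  r3 -= -3·r1 → [0,0,6,2]
  r3 -= 2·r2 → [0,0,0,-2]

L=[[1,0,0,0],[3,1,0,0],[-4,0,1,0],[-1,-3,2,1]] U=[[4,-4,3,-1],[0,-2,-4,4],[0,0,3,2],[0,0,0,-2]]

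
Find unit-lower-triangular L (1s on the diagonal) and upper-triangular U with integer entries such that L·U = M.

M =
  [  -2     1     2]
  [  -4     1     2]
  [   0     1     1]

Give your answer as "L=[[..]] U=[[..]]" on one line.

L=[[1,0,0],[2,1,0],[0,-1,1]] U=[[-2,1,2],[0,-1,-2],[0,0,-1]]

  r1 -= 2·r0 → [0,-1,-2]
  r2 -= 0·r0 → [0,1,1]
  r2 -= -1·r1 → [0,0,-1]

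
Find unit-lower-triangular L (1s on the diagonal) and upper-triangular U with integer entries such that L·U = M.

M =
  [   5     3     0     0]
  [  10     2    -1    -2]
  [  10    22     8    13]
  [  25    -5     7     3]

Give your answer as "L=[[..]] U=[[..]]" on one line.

  R1 -= 2·R0 → [0,-4,-1,-2]
  R2 -= 2·R0 → [0,16,8,13]
  R3 -= 5·R0 → [0,-20,7,3]
  R2 -= -4·R1 → [0,0,4,5]
  R3 -= 5·R1 → [0,0,12,13]
  R3 -= 3·R2 → [0,0,0,-2]

L=[[1,0,0,0],[2,1,0,0],[2,-4,1,0],[5,5,3,1]] U=[[5,3,0,0],[0,-4,-1,-2],[0,0,4,5],[0,0,0,-2]]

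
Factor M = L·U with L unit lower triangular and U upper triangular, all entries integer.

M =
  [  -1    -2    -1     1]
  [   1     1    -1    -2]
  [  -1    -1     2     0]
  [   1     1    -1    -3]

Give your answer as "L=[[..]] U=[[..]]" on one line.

  r1 -= -1·r0 → [0,-1,-2,-1]
  r2 -= 1·r0 → [0,1,3,-1]
  r3 -= -1·r0 → [0,-1,-2,-2]
  r2 -= -1·r1 → [0,0,1,-2]
  r3 -= 1·r1 → [0,0,0,-1]
  r3 -= 0·r2 → [0,0,0,-1]

L=[[1,0,0,0],[-1,1,0,0],[1,-1,1,0],[-1,1,0,1]] U=[[-1,-2,-1,1],[0,-1,-2,-1],[0,0,1,-2],[0,0,0,-1]]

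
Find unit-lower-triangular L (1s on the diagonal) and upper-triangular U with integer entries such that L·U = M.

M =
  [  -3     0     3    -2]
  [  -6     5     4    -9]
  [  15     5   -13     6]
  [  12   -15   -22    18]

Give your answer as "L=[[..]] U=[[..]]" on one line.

L=[[1,0,0,0],[2,1,0,0],[-5,1,1,0],[-4,-3,-4,1]] U=[[-3,0,3,-2],[0,5,-2,-5],[0,0,4,1],[0,0,0,-1]]

  r1 -= 2·r0 → [0,5,-2,-5]
  r2 -= -5·r0 → [0,5,2,-4]
  r3 -= -4·r0 → [0,-15,-10,10]
  r2 -= 1·r1 → [0,0,4,1]
  r3 -= -3·r1 → [0,0,-16,-5]
  r3 -= -4·r2 → [0,0,0,-1]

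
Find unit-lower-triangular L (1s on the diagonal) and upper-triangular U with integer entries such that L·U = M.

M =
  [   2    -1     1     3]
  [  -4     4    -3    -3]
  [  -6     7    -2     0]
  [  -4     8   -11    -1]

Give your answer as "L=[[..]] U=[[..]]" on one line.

  r1 -= -2·r0 → [0,2,-1,3]
  r2 -= -3·r0 → [0,4,1,9]
  r3 -= -2·r0 → [0,6,-9,5]
  r2 -= 2·r1 → [0,0,3,3]
  r3 -= 3·r1 → [0,0,-6,-4]
  r3 -= -2·r2 → [0,0,0,2]

L=[[1,0,0,0],[-2,1,0,0],[-3,2,1,0],[-2,3,-2,1]] U=[[2,-1,1,3],[0,2,-1,3],[0,0,3,3],[0,0,0,2]]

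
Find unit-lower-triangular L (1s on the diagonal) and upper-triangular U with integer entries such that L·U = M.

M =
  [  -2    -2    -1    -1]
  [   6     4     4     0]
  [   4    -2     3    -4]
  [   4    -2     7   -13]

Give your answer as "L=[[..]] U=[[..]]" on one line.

L=[[1,0,0,0],[-3,1,0,0],[-2,3,1,0],[-2,3,-1,1]] U=[[-2,-2,-1,-1],[0,-2,1,-3],[0,0,-2,3],[0,0,0,-3]]

  R1 -= -3·R0 → [0,-2,1,-3]
  R2 -= -2·R0 → [0,-6,1,-6]
  R3 -= -2·R0 → [0,-6,5,-15]
  R2 -= 3·R1 → [0,0,-2,3]
  R3 -= 3·R1 → [0,0,2,-6]
  R3 -= -1·R2 → [0,0,0,-3]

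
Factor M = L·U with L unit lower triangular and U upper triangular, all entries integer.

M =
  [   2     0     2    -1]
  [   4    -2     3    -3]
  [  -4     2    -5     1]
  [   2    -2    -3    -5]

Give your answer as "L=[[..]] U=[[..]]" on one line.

  r1 -= 2·r0 → [0,-2,-1,-1]
  r2 -= -2·r0 → [0,2,-1,-1]
  r3 -= 1·r0 → [0,-2,-5,-4]
  r2 -= -1·r1 → [0,0,-2,-2]
  r3 -= 1·r1 → [0,0,-4,-3]
  r3 -= 2·r2 → [0,0,0,1]

L=[[1,0,0,0],[2,1,0,0],[-2,-1,1,0],[1,1,2,1]] U=[[2,0,2,-1],[0,-2,-1,-1],[0,0,-2,-2],[0,0,0,1]]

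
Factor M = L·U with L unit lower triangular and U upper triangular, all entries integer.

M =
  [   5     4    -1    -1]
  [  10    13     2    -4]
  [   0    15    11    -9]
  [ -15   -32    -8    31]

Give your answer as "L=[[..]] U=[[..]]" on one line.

  R1 -= 2·R0 → [0,5,4,-2]
  R2 -= 0·R0 → [0,15,11,-9]
  R3 -= -3·R0 → [0,-20,-11,28]
  R2 -= 3·R1 → [0,0,-1,-3]
  R3 -= -4·R1 → [0,0,5,20]
  R3 -= -5·R2 → [0,0,0,5]

L=[[1,0,0,0],[2,1,0,0],[0,3,1,0],[-3,-4,-5,1]] U=[[5,4,-1,-1],[0,5,4,-2],[0,0,-1,-3],[0,0,0,5]]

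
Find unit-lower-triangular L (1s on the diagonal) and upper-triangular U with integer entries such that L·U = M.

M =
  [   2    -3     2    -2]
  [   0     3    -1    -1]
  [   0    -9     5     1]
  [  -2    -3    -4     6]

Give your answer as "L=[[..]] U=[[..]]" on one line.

  row1 -= 0·row0 → [0,3,-1,-1]
  row2 -= 0·row0 → [0,-9,5,1]
  row3 -= -1·row0 → [0,-6,-2,4]
  row2 -= -3·row1 → [0,0,2,-2]
  row3 -= -2·row1 → [0,0,-4,2]
  row3 -= -2·row2 → [0,0,0,-2]

L=[[1,0,0,0],[0,1,0,0],[0,-3,1,0],[-1,-2,-2,1]] U=[[2,-3,2,-2],[0,3,-1,-1],[0,0,2,-2],[0,0,0,-2]]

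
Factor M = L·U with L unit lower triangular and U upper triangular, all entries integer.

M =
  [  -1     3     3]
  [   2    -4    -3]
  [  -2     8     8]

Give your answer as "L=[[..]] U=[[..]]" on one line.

L=[[1,0,0],[-2,1,0],[2,1,1]] U=[[-1,3,3],[0,2,3],[0,0,-1]]

  row1 -= -2·row0 → [0,2,3]
  row2 -= 2·row0 → [0,2,2]
  row2 -= 1·row1 → [0,0,-1]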